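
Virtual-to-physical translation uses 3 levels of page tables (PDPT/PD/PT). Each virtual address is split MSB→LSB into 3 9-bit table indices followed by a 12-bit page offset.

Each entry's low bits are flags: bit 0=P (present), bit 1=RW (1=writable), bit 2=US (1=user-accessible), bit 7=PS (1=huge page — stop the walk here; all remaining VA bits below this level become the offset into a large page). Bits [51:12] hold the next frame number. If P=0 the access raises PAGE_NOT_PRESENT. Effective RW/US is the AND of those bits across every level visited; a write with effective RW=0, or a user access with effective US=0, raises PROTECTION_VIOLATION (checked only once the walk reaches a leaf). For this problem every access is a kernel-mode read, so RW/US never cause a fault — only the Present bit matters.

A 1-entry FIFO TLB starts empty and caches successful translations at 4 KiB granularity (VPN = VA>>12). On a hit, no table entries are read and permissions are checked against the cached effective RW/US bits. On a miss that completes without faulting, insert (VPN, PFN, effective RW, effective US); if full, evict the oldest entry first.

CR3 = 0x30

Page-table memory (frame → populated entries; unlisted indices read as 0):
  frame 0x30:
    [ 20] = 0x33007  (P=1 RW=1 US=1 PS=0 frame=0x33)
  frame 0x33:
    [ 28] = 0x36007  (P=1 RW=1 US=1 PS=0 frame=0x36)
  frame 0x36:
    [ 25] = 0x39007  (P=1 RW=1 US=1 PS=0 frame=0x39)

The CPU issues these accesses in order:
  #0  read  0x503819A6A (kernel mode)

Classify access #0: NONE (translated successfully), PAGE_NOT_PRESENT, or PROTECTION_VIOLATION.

Walk each access:
#0 VA=0x503819A6A (r,kernel):
  L0 @0x30[20] → 0x33007  P=1,RW=1,US=1,PS=0
  L1 @0x33[28] → 0x36007  P=1,RW=1,US=1,PS=0
  L2 @0x36[25] → 0x39007  P=1,RW=1,US=1,PS=0
  → PA=0x39A6A  (3 entries read)

Access #0 fault: NONE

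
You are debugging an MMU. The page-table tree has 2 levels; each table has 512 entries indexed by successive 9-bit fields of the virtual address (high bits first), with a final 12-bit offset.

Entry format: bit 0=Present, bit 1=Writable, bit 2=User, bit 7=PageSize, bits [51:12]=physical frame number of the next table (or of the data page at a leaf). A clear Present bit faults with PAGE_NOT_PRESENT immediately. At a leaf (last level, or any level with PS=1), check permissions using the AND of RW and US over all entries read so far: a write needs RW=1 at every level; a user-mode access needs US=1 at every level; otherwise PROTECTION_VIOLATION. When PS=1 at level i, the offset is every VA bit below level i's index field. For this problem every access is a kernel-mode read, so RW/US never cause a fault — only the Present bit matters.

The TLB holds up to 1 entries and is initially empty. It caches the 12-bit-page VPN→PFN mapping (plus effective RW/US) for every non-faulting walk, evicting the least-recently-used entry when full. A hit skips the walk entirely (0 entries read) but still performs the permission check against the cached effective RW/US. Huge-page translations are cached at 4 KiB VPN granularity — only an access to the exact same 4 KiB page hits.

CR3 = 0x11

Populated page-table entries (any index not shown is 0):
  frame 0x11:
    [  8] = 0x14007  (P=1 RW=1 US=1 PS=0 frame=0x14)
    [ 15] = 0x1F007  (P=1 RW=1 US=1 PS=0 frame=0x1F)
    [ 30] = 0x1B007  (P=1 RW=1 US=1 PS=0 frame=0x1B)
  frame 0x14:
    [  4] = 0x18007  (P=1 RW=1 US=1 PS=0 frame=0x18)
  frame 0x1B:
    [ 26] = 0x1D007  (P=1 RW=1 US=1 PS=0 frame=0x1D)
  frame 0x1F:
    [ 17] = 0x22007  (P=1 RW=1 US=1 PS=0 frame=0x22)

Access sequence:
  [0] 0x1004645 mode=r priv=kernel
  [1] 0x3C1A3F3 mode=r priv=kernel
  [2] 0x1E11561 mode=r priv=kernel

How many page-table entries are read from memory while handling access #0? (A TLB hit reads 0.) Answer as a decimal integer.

Per-access translation:
#0 VA=0x1004645 (r,kernel):
  L0 @0x11[8] → 0x14007  P=1,RW=1,US=1,PS=0
  L1 @0x14[4] → 0x18007  P=1,RW=1,US=1,PS=0
  ✓ 0x18645  — 2 lookups
#1 VA=0x3C1A3F3 (r,kernel):
  L0 @0x11[30] → 0x1B007  P=1,RW=1,US=1,PS=0
  L1 @0x1B[26] → 0x1D007  P=1,RW=1,US=1,PS=0
  ✓ 0x1D3F3  — 2 lookups
#2 VA=0x1E11561 (r,kernel):
  L0 @0x11[15] → 0x1F007  P=1,RW=1,US=1,PS=0
  L1 @0x1F[17] → 0x22007  P=1,RW=1,US=1,PS=0
  ✓ 0x22561  — 2 lookups

Entries read for #0: 2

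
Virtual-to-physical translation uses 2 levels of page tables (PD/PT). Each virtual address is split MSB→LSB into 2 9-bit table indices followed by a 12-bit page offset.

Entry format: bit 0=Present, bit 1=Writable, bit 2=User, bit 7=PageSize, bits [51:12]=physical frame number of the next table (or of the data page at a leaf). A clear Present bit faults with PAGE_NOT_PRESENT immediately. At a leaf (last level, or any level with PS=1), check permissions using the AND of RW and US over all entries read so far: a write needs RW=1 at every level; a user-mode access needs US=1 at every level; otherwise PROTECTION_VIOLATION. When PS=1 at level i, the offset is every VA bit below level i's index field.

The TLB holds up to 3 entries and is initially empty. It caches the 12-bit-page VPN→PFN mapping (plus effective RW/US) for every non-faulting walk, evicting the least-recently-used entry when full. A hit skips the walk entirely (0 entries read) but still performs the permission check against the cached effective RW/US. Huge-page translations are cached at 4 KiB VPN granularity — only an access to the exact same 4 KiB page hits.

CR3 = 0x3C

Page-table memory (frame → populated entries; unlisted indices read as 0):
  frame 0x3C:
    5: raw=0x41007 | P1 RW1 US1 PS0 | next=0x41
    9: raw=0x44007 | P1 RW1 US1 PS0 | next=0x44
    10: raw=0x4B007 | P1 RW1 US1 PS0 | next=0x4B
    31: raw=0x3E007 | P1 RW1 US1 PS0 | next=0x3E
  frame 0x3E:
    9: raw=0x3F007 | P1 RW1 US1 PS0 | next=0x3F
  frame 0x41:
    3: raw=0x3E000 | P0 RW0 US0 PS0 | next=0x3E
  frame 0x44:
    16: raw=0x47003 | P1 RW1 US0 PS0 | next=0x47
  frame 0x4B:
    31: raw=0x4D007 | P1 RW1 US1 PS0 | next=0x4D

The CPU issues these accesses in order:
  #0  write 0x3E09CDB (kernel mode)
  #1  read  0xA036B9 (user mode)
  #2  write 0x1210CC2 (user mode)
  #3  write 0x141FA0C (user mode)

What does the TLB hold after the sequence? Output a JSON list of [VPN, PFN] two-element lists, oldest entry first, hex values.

Per-access translation:
#0 VA=0x3E09CDB (w,kernel):
  lvl0: tbl 0x3C, slot 31 ⇒ 0x3E007 (P1/RW1/US1/PS0)
  lvl1: tbl 0x3E, slot 9 ⇒ 0x3F007 (P1/RW1/US1/PS0)
  ✓ 0x3FCDB  — 2 lookups
#1 VA=0xA036B9 (r,user):
  lvl0: tbl 0x3C, slot 5 ⇒ 0x41007 (P1/RW1/US1/PS0)
  lvl1: tbl 0x41, slot 3 ⇒ 0x3E000 (P0/RW0/US0/PS0)
  ⇒ fault: PAGE_NOT_PRESENT  — 2 lookups
#2 VA=0x1210CC2 (w,user):
  lvl0: tbl 0x3C, slot 9 ⇒ 0x44007 (P1/RW1/US1/PS0)
  lvl1: tbl 0x44, slot 16 ⇒ 0x47003 (P1/RW1/US0/PS0)
  ⇒ fault: PROTECTION_VIOLATION  — 2 lookups
#3 VA=0x141FA0C (w,user):
  lvl0: tbl 0x3C, slot 10 ⇒ 0x4B007 (P1/RW1/US1/PS0)
  lvl1: tbl 0x4B, slot 31 ⇒ 0x4D007 (P1/RW1/US1/PS0)
  ✓ 0x4DA0C  — 2 lookups

TLB: [["0x3E09", "0x3F"], ["0x141F", "0x4D"]]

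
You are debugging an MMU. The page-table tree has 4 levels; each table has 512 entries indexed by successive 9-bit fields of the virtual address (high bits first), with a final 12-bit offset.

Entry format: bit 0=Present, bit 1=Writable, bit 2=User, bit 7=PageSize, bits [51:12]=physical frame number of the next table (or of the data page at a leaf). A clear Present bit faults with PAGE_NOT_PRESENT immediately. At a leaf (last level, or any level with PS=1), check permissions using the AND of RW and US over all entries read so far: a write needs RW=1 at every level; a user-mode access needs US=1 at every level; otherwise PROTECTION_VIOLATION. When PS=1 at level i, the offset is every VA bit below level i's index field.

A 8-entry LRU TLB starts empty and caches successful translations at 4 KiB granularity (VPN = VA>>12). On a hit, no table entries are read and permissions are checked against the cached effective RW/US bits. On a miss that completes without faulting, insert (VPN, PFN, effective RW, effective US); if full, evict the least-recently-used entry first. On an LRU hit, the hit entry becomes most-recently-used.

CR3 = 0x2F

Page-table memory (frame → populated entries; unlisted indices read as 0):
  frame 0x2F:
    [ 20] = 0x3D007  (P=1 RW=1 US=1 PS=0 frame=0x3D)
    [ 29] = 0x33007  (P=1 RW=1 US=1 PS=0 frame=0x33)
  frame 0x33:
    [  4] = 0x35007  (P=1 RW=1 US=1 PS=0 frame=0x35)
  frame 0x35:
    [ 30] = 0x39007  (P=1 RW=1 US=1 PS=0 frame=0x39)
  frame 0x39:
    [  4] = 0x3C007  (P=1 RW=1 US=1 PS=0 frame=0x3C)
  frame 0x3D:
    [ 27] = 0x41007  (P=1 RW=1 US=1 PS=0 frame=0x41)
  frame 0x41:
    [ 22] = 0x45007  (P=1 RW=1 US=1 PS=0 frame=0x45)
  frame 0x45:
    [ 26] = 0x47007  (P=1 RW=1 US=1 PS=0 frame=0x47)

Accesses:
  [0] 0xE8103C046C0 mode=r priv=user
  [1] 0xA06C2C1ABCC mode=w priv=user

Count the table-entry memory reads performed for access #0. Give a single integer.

Per-access translation:
#0 VA=0xE8103C046C0 (r,user):
  L0: frame=0x2F idx=29 entry=0x33007 [P=1 RW=1 US=1 PS=0]
  L1: frame=0x33 idx=4 entry=0x35007 [P=1 RW=1 US=1 PS=0]
  L2: frame=0x35 idx=30 entry=0x39007 [P=1 RW=1 US=1 PS=0]
  L3: frame=0x39 idx=4 entry=0x3C007 [P=1 RW=1 US=1 PS=0]
  → PA=0x3C6C0  (4 entries read)
#1 VA=0xA06C2C1ABCC (w,user):
  L0: frame=0x2F idx=20 entry=0x3D007 [P=1 RW=1 US=1 PS=0]
  L1: frame=0x3D idx=27 entry=0x41007 [P=1 RW=1 US=1 PS=0]
  L2: frame=0x41 idx=22 entry=0x45007 [P=1 RW=1 US=1 PS=0]
  L3: frame=0x45 idx=26 entry=0x47007 [P=1 RW=1 US=1 PS=0]
  → PA=0x47BCC  (4 entries read)

Entries read for #0: 4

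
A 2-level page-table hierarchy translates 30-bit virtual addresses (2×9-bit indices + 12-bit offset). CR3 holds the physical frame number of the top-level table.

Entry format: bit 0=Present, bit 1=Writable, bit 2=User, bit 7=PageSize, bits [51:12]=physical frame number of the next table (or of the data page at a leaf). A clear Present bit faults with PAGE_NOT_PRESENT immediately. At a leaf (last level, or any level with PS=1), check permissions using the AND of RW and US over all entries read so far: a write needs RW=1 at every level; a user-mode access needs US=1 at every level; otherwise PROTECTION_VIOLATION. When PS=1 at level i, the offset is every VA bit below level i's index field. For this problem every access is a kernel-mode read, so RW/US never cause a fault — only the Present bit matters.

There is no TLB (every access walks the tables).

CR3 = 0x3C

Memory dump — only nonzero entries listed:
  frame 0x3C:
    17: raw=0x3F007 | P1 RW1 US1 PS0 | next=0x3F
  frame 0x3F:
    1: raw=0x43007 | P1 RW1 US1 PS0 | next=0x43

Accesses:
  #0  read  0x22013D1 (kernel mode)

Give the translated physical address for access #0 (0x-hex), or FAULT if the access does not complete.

Walk each access:
#0 VA=0x22013D1 (r,kernel):
  [0] read 0x3C idx=17: raw=0x3F007 flags P=1 W=1 U=1 S=0
  [1] read 0x3F idx=1: raw=0x43007 flags P=1 W=1 U=1 S=0
  ✓ 0x433D1  — 2 lookups

Access #0 PA: 0x433D1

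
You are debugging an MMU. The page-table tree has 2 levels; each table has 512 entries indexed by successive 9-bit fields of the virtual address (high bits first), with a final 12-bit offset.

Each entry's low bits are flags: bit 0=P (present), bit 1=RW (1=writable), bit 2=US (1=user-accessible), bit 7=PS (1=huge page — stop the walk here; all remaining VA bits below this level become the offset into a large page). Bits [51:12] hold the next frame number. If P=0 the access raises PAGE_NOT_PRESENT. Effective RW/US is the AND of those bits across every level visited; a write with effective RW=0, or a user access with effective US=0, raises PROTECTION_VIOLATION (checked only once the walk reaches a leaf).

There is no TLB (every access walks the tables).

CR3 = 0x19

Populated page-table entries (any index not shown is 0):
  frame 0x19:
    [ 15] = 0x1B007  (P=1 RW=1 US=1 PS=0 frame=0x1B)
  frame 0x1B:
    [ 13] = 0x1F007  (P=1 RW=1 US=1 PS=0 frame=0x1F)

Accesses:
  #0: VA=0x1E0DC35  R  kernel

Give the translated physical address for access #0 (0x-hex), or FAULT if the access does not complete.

Walk each access:
#0 VA=0x1E0DC35 (r,kernel):
  lvl0: tbl 0x19, slot 15 ⇒ 0x1B007 (P1/RW1/US1/PS0)
  lvl1: tbl 0x1B, slot 13 ⇒ 0x1F007 (P1/RW1/US1/PS0)
  ⇒ phys 0x1FC35  [2 reads]

Access #0 PA: 0x1FC35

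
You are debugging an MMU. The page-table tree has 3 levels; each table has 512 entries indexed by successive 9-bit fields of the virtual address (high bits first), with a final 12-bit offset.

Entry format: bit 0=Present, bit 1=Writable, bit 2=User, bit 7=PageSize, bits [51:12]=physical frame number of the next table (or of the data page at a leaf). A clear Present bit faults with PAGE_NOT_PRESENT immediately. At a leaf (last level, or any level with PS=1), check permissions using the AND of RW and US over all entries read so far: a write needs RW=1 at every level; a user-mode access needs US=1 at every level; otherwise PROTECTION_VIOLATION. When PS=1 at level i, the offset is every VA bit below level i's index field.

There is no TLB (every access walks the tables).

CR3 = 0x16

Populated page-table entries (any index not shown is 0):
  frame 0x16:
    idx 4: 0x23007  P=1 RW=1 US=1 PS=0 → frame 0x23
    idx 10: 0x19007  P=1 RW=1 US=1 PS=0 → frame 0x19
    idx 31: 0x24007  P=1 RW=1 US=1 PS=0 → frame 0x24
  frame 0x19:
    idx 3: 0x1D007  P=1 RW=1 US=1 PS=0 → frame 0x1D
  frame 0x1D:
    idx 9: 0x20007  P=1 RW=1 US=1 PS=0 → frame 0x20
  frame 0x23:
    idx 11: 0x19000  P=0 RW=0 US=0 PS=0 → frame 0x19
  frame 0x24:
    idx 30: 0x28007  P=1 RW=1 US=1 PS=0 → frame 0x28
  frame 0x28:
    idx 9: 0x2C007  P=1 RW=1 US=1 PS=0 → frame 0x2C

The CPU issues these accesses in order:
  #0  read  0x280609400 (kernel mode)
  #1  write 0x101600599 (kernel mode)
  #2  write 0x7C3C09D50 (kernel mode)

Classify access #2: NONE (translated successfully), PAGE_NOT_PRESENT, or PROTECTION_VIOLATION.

Per-access translation:
#0 VA=0x280609400 (r,kernel):
  L0 @0x16[10] → 0x19007  P=1,RW=1,US=1,PS=0
  L1 @0x19[3] → 0x1D007  P=1,RW=1,US=1,PS=0
  L2 @0x1D[9] → 0x20007  P=1,RW=1,US=1,PS=0
  → PA=0x20400  (3 entries read)
#1 VA=0x101600599 (w,kernel):
  L0 @0x16[4] → 0x23007  P=1,RW=1,US=1,PS=0
  L1 @0x23[11] → 0x19000  P=0,RW=0,US=0,PS=0
  ⇒ fault: PAGE_NOT_PRESENT  — 2 lookups
#2 VA=0x7C3C09D50 (w,kernel):
  L0 @0x16[31] → 0x24007  P=1,RW=1,US=1,PS=0
  L1 @0x24[30] → 0x28007  P=1,RW=1,US=1,PS=0
  L2 @0x28[9] → 0x2C007  P=1,RW=1,US=1,PS=0
  → PA=0x2CD50  (3 entries read)

Access #2 fault: NONE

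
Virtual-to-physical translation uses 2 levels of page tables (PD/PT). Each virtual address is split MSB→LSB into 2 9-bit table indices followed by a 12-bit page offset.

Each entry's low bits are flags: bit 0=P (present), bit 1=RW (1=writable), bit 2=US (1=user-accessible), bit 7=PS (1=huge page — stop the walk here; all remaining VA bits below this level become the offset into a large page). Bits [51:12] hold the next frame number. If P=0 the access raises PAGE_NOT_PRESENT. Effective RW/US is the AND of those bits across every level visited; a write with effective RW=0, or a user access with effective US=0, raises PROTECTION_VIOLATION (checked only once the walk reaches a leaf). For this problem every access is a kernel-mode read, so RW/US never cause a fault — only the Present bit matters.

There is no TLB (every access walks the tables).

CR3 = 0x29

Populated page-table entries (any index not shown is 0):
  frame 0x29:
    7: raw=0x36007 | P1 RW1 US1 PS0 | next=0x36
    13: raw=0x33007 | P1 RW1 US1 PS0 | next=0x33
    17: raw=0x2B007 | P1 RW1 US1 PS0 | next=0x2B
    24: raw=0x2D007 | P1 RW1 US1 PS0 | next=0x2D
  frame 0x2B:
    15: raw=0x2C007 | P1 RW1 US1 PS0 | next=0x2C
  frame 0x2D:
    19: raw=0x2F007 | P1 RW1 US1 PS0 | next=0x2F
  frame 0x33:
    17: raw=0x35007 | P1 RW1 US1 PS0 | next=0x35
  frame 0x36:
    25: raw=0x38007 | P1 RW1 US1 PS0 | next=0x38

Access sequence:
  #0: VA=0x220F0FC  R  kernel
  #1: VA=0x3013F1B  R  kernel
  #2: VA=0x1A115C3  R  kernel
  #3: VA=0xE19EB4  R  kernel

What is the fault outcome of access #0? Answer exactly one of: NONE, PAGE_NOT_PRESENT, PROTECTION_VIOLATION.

Per-access translation:
#0 VA=0x220F0FC (r,kernel):
  lvl0: tbl 0x29, slot 17 ⇒ 0x2B007 (P1/RW1/US1/PS0)
  lvl1: tbl 0x2B, slot 15 ⇒ 0x2C007 (P1/RW1/US1/PS0)
  → PA=0x2C0FC  (2 entries read)
#1 VA=0x3013F1B (r,kernel):
  lvl0: tbl 0x29, slot 24 ⇒ 0x2D007 (P1/RW1/US1/PS0)
  lvl1: tbl 0x2D, slot 19 ⇒ 0x2F007 (P1/RW1/US1/PS0)
  → PA=0x2FF1B  (2 entries read)
#2 VA=0x1A115C3 (r,kernel):
  lvl0: tbl 0x29, slot 13 ⇒ 0x33007 (P1/RW1/US1/PS0)
  lvl1: tbl 0x33, slot 17 ⇒ 0x35007 (P1/RW1/US1/PS0)
  → PA=0x355C3  (2 entries read)
#3 VA=0xE19EB4 (r,kernel):
  lvl0: tbl 0x29, slot 7 ⇒ 0x36007 (P1/RW1/US1/PS0)
  lvl1: tbl 0x36, slot 25 ⇒ 0x38007 (P1/RW1/US1/PS0)
  → PA=0x38EB4  (2 entries read)

Access #0 fault: NONE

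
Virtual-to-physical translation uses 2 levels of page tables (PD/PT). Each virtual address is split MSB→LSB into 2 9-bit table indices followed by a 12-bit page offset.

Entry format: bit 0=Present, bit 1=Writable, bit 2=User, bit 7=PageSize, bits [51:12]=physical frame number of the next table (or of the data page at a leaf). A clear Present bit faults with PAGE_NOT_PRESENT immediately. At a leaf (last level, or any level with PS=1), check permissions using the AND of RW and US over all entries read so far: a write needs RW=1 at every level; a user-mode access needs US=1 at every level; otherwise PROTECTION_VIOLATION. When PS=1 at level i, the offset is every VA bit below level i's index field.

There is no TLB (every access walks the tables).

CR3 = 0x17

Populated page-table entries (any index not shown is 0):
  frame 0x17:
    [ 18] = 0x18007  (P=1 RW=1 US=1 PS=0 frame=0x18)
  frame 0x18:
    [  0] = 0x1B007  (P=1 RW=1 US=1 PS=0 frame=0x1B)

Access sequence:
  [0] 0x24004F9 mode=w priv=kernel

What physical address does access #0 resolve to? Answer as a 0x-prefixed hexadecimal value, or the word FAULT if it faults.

Per-access translation:
#0 VA=0x24004F9 (w,kernel):
  lvl0: tbl 0x17, slot 18 ⇒ 0x18007 (P1/RW1/US1/PS0)
  lvl1: tbl 0x18, slot 0 ⇒ 0x1B007 (P1/RW1/US1/PS0)
  ⇒ phys 0x1B4F9  [2 reads]

Access #0 PA: 0x1B4F9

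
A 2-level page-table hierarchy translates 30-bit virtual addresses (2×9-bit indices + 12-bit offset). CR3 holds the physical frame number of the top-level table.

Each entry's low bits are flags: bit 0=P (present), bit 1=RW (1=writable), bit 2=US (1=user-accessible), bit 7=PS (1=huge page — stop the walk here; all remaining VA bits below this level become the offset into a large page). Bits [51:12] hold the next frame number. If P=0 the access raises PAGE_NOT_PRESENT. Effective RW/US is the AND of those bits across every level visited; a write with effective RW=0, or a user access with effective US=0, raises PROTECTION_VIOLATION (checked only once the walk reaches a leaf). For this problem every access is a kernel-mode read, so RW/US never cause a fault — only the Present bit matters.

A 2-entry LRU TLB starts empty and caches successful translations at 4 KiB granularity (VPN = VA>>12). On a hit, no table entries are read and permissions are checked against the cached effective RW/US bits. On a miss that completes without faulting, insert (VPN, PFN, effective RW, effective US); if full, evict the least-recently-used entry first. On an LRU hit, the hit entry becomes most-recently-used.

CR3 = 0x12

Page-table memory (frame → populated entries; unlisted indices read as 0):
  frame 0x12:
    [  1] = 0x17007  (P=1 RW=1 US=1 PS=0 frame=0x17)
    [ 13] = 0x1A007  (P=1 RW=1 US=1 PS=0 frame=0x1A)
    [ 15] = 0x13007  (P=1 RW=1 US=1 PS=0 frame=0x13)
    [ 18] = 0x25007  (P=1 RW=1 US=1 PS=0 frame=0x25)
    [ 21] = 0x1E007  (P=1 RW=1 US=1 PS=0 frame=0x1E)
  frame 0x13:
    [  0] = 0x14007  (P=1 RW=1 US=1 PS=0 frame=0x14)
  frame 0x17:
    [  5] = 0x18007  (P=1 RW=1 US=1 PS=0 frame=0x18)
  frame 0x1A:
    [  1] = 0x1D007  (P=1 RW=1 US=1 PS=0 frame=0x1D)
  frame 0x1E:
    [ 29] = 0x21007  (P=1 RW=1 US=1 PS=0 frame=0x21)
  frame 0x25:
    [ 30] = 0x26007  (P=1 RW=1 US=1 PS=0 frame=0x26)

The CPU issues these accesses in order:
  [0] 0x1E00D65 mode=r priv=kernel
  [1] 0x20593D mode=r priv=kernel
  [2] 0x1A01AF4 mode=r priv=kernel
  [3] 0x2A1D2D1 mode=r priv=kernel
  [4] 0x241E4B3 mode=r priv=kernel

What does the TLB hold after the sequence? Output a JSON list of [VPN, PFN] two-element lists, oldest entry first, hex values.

Per-access translation:
#0 VA=0x1E00D65 (r,kernel):
  L0 @0x12[15] → 0x13007  P=1,RW=1,US=1,PS=0
  L1 @0x13[0] → 0x14007  P=1,RW=1,US=1,PS=0
  → PA=0x14D65  (2 entries read)
#1 VA=0x20593D (r,kernel):
  L0 @0x12[1] → 0x17007  P=1,RW=1,US=1,PS=0
  L1 @0x17[5] → 0x18007  P=1,RW=1,US=1,PS=0
  → PA=0x1893D  (2 entries read)
#2 VA=0x1A01AF4 (r,kernel):
  L0 @0x12[13] → 0x1A007  P=1,RW=1,US=1,PS=0
  L1 @0x1A[1] → 0x1D007  P=1,RW=1,US=1,PS=0
  → PA=0x1DAF4  (2 entries read)
#3 VA=0x2A1D2D1 (r,kernel):
  L0 @0x12[21] → 0x1E007  P=1,RW=1,US=1,PS=0
  L1 @0x1E[29] → 0x21007  P=1,RW=1,US=1,PS=0
  → PA=0x212D1  (2 entries read)
#4 VA=0x241E4B3 (r,kernel):
  L0 @0x12[18] → 0x25007  P=1,RW=1,US=1,PS=0
  L1 @0x25[30] → 0x26007  P=1,RW=1,US=1,PS=0
  → PA=0x264B3  (2 entries read)

TLB: [["0x2A1D", "0x21"], ["0x241E", "0x26"]]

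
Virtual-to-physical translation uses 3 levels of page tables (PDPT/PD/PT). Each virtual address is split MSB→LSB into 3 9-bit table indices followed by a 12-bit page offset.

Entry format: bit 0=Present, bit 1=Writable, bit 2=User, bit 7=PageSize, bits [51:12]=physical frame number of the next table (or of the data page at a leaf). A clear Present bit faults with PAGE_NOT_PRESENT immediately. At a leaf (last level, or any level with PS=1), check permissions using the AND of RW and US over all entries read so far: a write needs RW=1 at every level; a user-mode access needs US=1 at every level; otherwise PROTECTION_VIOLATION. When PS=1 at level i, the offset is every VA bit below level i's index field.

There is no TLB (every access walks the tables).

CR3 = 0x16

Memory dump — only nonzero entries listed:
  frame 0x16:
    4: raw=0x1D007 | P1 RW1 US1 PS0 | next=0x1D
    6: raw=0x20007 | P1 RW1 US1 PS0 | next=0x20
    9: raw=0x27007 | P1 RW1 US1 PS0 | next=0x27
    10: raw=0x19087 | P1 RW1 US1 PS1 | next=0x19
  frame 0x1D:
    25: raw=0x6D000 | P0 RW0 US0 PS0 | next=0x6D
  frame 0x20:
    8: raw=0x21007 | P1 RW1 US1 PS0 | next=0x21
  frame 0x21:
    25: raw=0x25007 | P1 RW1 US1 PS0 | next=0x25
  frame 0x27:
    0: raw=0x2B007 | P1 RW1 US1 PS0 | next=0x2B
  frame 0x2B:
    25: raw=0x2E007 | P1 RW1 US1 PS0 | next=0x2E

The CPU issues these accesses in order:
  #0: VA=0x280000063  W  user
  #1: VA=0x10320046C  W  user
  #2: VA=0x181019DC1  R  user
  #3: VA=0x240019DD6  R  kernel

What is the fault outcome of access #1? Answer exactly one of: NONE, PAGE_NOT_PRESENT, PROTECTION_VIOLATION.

Walk each access:
#0 VA=0x280000063 (w,user):
  L0 @0x16[10] → 0x19087  P=1,RW=1,US=1,PS=1
  → PA=0x19063 (huge @L0)  (1 entries read)
#1 VA=0x10320046C (w,user):
  L0 @0x16[4] → 0x1D007  P=1,RW=1,US=1,PS=0
  L1 @0x1D[25] → 0x6D000  P=0,RW=0,US=0,PS=0
  ⇒ fault: PAGE_NOT_PRESENT  — 2 lookups
#2 VA=0x181019DC1 (r,user):
  L0 @0x16[6] → 0x20007  P=1,RW=1,US=1,PS=0
  L1 @0x20[8] → 0x21007  P=1,RW=1,US=1,PS=0
  L2 @0x21[25] → 0x25007  P=1,RW=1,US=1,PS=0
  → PA=0x25DC1  (3 entries read)
#3 VA=0x240019DD6 (r,kernel):
  L0 @0x16[9] → 0x27007  P=1,RW=1,US=1,PS=0
  L1 @0x27[0] → 0x2B007  P=1,RW=1,US=1,PS=0
  L2 @0x2B[25] → 0x2E007  P=1,RW=1,US=1,PS=0
  → PA=0x2EDD6  (3 entries read)

Access #1 fault: PAGE_NOT_PRESENT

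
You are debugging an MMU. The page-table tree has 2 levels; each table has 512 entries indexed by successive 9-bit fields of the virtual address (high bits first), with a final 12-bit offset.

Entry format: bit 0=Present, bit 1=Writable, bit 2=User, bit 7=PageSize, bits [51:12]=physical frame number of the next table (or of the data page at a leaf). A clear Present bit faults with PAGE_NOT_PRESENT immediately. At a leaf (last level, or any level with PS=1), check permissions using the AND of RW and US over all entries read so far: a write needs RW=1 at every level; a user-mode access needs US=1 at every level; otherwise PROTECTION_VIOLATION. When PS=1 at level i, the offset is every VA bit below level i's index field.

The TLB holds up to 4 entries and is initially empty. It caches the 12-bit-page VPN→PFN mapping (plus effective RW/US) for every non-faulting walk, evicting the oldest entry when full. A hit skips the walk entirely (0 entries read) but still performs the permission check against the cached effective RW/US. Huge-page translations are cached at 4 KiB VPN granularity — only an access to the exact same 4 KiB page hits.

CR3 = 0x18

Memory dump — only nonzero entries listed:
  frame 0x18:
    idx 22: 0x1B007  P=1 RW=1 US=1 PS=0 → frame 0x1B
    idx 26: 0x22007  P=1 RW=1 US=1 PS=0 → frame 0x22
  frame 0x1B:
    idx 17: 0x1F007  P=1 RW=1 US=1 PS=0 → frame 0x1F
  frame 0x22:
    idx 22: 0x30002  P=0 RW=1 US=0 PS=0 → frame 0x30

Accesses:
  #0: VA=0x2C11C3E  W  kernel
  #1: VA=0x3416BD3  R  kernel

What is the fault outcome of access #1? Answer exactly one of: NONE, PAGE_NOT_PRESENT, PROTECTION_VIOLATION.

Trace:
#0 VA=0x2C11C3E (w,kernel):
  L0 @0x18[22] → 0x1B007  P=1,RW=1,US=1,PS=0
  L1 @0x1B[17] → 0x1F007  P=1,RW=1,US=1,PS=0
  ✓ 0x1FC3E  — 2 lookups
#1 VA=0x3416BD3 (r,kernel):
  L0 @0x18[26] → 0x22007  P=1,RW=1,US=1,PS=0
  L1 @0x22[22] → 0x30002  P=0,RW=1,US=0,PS=0
  ✗ PAGE_NOT_PRESENT  [2 reads]

Access #1 fault: PAGE_NOT_PRESENT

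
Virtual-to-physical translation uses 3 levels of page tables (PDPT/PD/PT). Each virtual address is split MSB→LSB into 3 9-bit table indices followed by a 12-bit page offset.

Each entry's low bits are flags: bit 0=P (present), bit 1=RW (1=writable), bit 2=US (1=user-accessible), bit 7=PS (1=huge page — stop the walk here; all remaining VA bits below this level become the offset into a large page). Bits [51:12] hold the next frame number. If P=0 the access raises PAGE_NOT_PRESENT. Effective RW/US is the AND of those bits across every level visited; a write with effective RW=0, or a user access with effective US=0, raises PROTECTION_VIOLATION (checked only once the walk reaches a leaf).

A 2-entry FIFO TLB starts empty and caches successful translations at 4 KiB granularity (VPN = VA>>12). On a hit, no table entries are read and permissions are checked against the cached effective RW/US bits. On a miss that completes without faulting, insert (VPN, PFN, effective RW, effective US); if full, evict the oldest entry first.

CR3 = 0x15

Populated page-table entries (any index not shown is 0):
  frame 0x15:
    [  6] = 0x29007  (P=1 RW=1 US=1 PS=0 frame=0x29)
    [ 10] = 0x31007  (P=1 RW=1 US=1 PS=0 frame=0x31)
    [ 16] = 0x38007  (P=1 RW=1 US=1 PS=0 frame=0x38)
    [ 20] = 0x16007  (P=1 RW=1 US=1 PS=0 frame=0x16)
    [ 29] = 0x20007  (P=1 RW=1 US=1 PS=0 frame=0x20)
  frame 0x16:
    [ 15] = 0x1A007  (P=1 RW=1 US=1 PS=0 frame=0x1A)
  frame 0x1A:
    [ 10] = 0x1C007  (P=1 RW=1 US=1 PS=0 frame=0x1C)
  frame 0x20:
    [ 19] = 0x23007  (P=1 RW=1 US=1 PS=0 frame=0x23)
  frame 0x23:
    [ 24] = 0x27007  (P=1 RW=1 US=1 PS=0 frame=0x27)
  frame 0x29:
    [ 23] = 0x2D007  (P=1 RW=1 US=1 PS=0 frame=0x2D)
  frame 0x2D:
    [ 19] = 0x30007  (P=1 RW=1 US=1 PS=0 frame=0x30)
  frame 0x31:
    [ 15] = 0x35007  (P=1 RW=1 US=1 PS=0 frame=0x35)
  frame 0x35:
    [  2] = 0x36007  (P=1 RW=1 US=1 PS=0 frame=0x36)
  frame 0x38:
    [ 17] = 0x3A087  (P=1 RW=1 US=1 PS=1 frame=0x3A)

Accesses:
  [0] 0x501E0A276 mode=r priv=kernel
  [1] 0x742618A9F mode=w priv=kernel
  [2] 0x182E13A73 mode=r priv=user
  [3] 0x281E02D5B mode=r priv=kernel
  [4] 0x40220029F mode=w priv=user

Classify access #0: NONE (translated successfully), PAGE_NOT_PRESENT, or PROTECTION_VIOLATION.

Trace:
#0 VA=0x501E0A276 (r,kernel):
  L0 @0x15[20] → 0x16007  P=1,RW=1,US=1,PS=0
  L1 @0x16[15] → 0x1A007  P=1,RW=1,US=1,PS=0
  L2 @0x1A[10] → 0x1C007  P=1,RW=1,US=1,PS=0
  → PA=0x1C276  (3 entries read)
#1 VA=0x742618A9F (w,kernel):
  L0 @0x15[29] → 0x20007  P=1,RW=1,US=1,PS=0
  L1 @0x20[19] → 0x23007  P=1,RW=1,US=1,PS=0
  L2 @0x23[24] → 0x27007  P=1,RW=1,US=1,PS=0
  → PA=0x27A9F  (3 entries read)
#2 VA=0x182E13A73 (r,user):
  L0 @0x15[6] → 0x29007  P=1,RW=1,US=1,PS=0
  L1 @0x29[23] → 0x2D007  P=1,RW=1,US=1,PS=0
  L2 @0x2D[19] → 0x30007  P=1,RW=1,US=1,PS=0
  → PA=0x30A73  (3 entries read)
#3 VA=0x281E02D5B (r,kernel):
  L0 @0x15[10] → 0x31007  P=1,RW=1,US=1,PS=0
  L1 @0x31[15] → 0x35007  P=1,RW=1,US=1,PS=0
  L2 @0x35[2] → 0x36007  P=1,RW=1,US=1,PS=0
  → PA=0x36D5B  (3 entries read)
#4 VA=0x40220029F (w,user):
  L0 @0x15[16] → 0x38007  P=1,RW=1,US=1,PS=0
  L1 @0x38[17] → 0x3A087  P=1,RW=1,US=1,PS=1
  → PA=0x3A29F (huge @L1)  (2 entries read)

Access #0 fault: NONE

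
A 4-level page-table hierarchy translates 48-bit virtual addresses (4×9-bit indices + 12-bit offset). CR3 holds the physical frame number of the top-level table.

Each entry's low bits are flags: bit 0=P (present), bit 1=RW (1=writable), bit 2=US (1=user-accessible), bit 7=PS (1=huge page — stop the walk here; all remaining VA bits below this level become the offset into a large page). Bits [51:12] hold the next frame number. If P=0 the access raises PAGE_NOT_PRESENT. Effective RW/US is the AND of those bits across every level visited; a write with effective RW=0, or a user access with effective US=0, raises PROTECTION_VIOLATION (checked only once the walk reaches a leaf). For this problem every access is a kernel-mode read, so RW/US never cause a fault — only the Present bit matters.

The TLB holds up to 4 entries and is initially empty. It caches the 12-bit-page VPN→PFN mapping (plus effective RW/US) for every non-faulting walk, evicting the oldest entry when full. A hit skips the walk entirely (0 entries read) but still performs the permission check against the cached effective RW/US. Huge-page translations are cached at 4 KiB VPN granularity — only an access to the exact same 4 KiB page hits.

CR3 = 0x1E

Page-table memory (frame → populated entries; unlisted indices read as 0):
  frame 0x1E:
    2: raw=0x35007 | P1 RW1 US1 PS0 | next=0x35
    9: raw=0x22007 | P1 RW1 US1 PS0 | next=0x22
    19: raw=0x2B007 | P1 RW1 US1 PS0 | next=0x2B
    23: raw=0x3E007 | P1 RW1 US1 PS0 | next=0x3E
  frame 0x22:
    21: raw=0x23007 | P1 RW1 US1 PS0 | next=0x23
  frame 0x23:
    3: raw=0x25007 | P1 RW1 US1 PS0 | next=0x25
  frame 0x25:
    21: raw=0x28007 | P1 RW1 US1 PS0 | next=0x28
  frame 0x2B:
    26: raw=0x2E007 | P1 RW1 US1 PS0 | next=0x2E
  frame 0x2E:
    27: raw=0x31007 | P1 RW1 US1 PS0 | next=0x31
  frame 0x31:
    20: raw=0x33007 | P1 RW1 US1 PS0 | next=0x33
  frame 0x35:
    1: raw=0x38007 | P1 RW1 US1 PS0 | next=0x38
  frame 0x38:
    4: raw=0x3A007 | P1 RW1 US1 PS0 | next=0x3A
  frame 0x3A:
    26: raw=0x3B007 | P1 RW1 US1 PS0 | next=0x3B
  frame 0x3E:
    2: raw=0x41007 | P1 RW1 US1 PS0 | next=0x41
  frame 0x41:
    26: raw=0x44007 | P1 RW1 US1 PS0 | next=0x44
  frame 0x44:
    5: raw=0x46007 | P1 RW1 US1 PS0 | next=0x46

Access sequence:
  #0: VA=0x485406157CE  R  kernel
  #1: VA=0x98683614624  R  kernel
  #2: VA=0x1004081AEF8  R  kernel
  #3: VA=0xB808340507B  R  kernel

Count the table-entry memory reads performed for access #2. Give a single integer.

Trace:
#0 VA=0x485406157CE (r,kernel):
  L0 @0x1E[9] → 0x22007  P=1,RW=1,US=1,PS=0
  L1 @0x22[21] → 0x23007  P=1,RW=1,US=1,PS=0
  L2 @0x23[3] → 0x25007  P=1,RW=1,US=1,PS=0
  L3 @0x25[21] → 0x28007  P=1,RW=1,US=1,PS=0
  ✓ 0x287CE  — 4 lookups
#1 VA=0x98683614624 (r,kernel):
  L0 @0x1E[19] → 0x2B007  P=1,RW=1,US=1,PS=0
  L1 @0x2B[26] → 0x2E007  P=1,RW=1,US=1,PS=0
  L2 @0x2E[27] → 0x31007  P=1,RW=1,US=1,PS=0
  L3 @0x31[20] → 0x33007  P=1,RW=1,US=1,PS=0
  ✓ 0x33624  — 4 lookups
#2 VA=0x1004081AEF8 (r,kernel):
  L0 @0x1E[2] → 0x35007  P=1,RW=1,US=1,PS=0
  L1 @0x35[1] → 0x38007  P=1,RW=1,US=1,PS=0
  L2 @0x38[4] → 0x3A007  P=1,RW=1,US=1,PS=0
  L3 @0x3A[26] → 0x3B007  P=1,RW=1,US=1,PS=0
  ✓ 0x3BEF8  — 4 lookups
#3 VA=0xB808340507B (r,kernel):
  L0 @0x1E[23] → 0x3E007  P=1,RW=1,US=1,PS=0
  L1 @0x3E[2] → 0x41007  P=1,RW=1,US=1,PS=0
  L2 @0x41[26] → 0x44007  P=1,RW=1,US=1,PS=0
  L3 @0x44[5] → 0x46007  P=1,RW=1,US=1,PS=0
  ✓ 0x4607B  — 4 lookups

Entries read for #2: 4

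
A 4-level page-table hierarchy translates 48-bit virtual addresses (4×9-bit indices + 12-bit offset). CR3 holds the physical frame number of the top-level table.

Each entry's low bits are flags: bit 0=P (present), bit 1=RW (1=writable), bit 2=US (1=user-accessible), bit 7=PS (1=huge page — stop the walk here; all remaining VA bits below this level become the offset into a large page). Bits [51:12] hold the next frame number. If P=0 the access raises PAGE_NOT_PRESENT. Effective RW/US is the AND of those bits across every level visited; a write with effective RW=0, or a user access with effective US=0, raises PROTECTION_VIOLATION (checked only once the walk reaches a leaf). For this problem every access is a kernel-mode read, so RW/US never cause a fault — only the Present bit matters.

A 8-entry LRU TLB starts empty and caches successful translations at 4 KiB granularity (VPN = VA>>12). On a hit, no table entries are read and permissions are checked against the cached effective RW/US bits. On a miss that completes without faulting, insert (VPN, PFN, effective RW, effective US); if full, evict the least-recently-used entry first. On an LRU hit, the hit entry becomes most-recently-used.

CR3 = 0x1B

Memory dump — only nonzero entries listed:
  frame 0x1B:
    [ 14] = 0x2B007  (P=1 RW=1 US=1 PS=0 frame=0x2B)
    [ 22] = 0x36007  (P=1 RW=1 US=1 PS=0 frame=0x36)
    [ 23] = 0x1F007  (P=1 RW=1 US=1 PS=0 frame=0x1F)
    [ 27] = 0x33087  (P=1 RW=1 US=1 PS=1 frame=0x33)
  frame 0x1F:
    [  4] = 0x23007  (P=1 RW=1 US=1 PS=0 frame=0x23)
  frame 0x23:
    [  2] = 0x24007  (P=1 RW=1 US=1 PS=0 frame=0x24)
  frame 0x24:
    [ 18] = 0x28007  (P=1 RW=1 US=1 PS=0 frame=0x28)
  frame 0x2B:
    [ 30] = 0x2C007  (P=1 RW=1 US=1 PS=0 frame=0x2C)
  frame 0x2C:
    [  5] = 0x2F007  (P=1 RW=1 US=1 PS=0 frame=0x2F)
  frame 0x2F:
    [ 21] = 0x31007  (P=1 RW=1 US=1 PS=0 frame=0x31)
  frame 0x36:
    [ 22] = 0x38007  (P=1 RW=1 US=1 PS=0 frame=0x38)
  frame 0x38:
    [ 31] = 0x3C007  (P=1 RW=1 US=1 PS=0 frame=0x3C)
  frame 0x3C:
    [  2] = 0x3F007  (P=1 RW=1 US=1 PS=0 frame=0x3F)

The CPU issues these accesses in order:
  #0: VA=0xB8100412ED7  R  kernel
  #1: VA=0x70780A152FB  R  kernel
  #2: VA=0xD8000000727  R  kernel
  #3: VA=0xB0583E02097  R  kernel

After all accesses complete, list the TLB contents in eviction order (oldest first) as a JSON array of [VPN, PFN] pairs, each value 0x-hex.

Walk each access:
#0 VA=0xB8100412ED7 (r,kernel):
  [0] read 0x1B idx=23: raw=0x1F007 flags P=1 W=1 U=1 S=0
  [1] read 0x1F idx=4: raw=0x23007 flags P=1 W=1 U=1 S=0
  [2] read 0x23 idx=2: raw=0x24007 flags P=1 W=1 U=1 S=0
  [3] read 0x24 idx=18: raw=0x28007 flags P=1 W=1 U=1 S=0
  → PA=0x28ED7  (4 entries read)
#1 VA=0x70780A152FB (r,kernel):
  [0] read 0x1B idx=14: raw=0x2B007 flags P=1 W=1 U=1 S=0
  [1] read 0x2B idx=30: raw=0x2C007 flags P=1 W=1 U=1 S=0
  [2] read 0x2C idx=5: raw=0x2F007 flags P=1 W=1 U=1 S=0
  [3] read 0x2F idx=21: raw=0x31007 flags P=1 W=1 U=1 S=0
  → PA=0x312FB  (4 entries read)
#2 VA=0xD8000000727 (r,kernel):
  [0] read 0x1B idx=27: raw=0x33087 flags P=1 W=1 U=1 S=1
  → PA=0x33727 (huge @L0)  (1 entries read)
#3 VA=0xB0583E02097 (r,kernel):
  [0] read 0x1B idx=22: raw=0x36007 flags P=1 W=1 U=1 S=0
  [1] read 0x36 idx=22: raw=0x38007 flags P=1 W=1 U=1 S=0
  [2] read 0x38 idx=31: raw=0x3C007 flags P=1 W=1 U=1 S=0
  [3] read 0x3C idx=2: raw=0x3F007 flags P=1 W=1 U=1 S=0
  → PA=0x3F097  (4 entries read)

TLB: [["0xB8100412", "0x28"], ["0x70780A15", "0x31"], ["0xD8000000", "0x33"], ["0xB0583E02", "0x3F"]]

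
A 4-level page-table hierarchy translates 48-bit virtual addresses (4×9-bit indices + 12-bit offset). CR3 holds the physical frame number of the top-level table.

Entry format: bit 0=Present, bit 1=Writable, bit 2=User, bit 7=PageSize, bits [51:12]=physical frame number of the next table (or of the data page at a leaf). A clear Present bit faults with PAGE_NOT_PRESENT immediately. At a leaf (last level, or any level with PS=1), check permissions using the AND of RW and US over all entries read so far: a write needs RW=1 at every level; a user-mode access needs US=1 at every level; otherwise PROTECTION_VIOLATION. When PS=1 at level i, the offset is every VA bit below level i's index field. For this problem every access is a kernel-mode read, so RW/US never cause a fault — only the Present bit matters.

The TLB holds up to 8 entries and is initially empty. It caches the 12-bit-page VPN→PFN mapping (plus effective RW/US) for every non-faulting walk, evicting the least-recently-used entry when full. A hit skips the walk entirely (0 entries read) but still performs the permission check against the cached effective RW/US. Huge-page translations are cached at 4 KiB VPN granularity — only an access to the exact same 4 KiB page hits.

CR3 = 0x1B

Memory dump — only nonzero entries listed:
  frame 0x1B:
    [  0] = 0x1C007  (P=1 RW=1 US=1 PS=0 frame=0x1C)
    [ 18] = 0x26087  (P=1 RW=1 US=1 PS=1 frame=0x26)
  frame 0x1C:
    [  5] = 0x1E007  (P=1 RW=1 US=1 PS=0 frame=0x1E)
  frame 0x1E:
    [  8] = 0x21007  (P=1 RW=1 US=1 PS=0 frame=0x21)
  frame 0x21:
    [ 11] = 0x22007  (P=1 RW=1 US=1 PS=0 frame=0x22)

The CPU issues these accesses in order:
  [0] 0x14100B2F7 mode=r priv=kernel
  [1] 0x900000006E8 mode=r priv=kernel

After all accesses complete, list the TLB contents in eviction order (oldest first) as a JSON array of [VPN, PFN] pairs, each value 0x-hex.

Per-access translation:
#0 VA=0x14100B2F7 (r,kernel):
  [0] read 0x1B idx=0: raw=0x1C007 flags P=1 W=1 U=1 S=0
  [1] read 0x1C idx=5: raw=0x1E007 flags P=1 W=1 U=1 S=0
  [2] read 0x1E idx=8: raw=0x21007 flags P=1 W=1 U=1 S=0
  [3] read 0x21 idx=11: raw=0x22007 flags P=1 W=1 U=1 S=0
  ⇒ phys 0x222F7  [4 reads]
#1 VA=0x900000006E8 (r,kernel):
  [0] read 0x1B idx=18: raw=0x26087 flags P=1 W=1 U=1 S=1
  ⇒ phys 0x266E8 (huge @L0)  [1 reads]

TLB: [["0x14100B", "0x22"], ["0x90000000", "0x26"]]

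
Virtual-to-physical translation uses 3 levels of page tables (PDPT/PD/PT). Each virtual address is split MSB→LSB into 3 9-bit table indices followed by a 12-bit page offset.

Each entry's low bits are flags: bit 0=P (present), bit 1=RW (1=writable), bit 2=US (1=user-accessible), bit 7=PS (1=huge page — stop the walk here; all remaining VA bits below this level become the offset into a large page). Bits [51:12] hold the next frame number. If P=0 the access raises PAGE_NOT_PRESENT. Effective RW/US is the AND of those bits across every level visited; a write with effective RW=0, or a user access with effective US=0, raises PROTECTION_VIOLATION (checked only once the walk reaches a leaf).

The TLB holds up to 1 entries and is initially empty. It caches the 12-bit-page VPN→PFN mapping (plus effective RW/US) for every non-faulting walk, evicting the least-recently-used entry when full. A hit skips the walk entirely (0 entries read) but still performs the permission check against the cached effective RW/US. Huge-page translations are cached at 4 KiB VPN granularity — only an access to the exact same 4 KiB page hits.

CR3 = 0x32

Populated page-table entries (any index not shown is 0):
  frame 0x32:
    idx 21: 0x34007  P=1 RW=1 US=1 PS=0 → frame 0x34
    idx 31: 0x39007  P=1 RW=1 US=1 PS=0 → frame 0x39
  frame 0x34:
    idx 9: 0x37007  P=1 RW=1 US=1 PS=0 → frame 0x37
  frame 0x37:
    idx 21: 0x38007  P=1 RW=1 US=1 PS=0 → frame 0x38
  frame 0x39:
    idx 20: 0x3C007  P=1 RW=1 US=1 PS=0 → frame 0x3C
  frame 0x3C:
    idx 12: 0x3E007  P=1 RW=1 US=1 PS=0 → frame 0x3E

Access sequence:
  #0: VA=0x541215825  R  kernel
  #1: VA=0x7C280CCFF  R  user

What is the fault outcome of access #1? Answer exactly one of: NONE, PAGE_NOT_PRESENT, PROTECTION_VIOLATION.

Per-access translation:
#0 VA=0x541215825 (r,kernel):
  L0: frame=0x32 idx=21 entry=0x34007 [P=1 RW=1 US=1 PS=0]
  L1: frame=0x34 idx=9 entry=0x37007 [P=1 RW=1 US=1 PS=0]
  L2: frame=0x37 idx=21 entry=0x38007 [P=1 RW=1 US=1 PS=0]
  → PA=0x38825  (3 entries read)
#1 VA=0x7C280CCFF (r,user):
  L0: frame=0x32 idx=31 entry=0x39007 [P=1 RW=1 US=1 PS=0]
  L1: frame=0x39 idx=20 entry=0x3C007 [P=1 RW=1 US=1 PS=0]
  L2: frame=0x3C idx=12 entry=0x3E007 [P=1 RW=1 US=1 PS=0]
  → PA=0x3ECFF  (3 entries read)

Access #1 fault: NONE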